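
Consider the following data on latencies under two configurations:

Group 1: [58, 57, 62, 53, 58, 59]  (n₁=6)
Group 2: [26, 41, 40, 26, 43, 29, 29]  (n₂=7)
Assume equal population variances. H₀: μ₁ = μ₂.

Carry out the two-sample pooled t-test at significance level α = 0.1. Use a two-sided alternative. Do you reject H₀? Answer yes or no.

reject H₀: yes

x̄₁=57.833, s₁=2.927, n₁=6
x̄₂=33.429, s₂=7.547, n₂=7
s_p² = [5·2.927² + 6·7.547²]/11 = 34.9589
SE = √(s_p²·(1/6+1/7)) = 3.2895
t = (57.833−33.429)/3.2895 = 7.4191
df = 11
p-value (two-sided) = 0.00001
At α=0.1: p < α → reject H₀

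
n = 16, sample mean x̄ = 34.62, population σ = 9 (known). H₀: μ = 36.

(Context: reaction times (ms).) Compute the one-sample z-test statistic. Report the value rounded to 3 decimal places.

test statistic = -0.613

SE = σ/√n = 9/√16 = 2.2500
z = (x̄−μ₀)/SE = (34.62−36)/2.2500 = -0.6133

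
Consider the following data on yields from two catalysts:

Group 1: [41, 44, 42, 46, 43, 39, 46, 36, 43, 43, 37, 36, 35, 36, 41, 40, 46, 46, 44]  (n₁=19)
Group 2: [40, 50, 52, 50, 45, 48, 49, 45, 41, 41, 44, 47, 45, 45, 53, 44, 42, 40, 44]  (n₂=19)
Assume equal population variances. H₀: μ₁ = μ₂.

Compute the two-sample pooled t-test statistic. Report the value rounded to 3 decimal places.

test statistic = -3.385

x̄₁=41.263, s₁=3.813, n₁=19
x̄₂=45.526, s₂=3.949, n₂=19
s_p² = [18·3.813² + 18·3.949²]/36 = 15.0673
SE = √(s_p²·(1/19+1/19)) = 1.2594
t = (41.263−45.526)/1.2594 = -3.3851
df = 36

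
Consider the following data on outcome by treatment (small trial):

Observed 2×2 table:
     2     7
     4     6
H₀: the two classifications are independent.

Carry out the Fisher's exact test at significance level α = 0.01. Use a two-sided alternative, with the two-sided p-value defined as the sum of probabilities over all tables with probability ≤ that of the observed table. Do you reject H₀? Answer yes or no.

reject H₀: no

Margins: r₁=9, r₂=10, c₁=6, c₂=13, n=19
p_obs = C(9,2)·C(10,4)/C(19,6); sum pmf over tables with pmf ≤ p_obs
p-value (two-sided) = 0.62848
At α=0.01: p ≥ α → fail to reject H₀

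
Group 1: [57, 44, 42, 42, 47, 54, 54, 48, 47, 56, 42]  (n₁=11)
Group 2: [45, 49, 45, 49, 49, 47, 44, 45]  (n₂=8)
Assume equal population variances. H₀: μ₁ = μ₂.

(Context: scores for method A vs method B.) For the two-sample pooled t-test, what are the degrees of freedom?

degrees of freedom = 17

df = n₁ + n₂ − 2 = 11 + 8 − 2 = 17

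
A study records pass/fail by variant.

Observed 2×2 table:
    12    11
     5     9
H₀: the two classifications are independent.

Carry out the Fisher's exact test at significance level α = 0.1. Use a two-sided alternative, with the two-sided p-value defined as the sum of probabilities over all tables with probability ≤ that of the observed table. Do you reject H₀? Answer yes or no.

Margins: r₁=23, r₂=14, c₁=17, c₂=20, n=37
p_obs = C(23,12)·C(14,5)/C(37,17); sum pmf over tables with pmf ≤ p_obs
p-value (two-sided) = 0.49786
At α=0.1: p ≥ α → fail to reject H₀

reject H₀: no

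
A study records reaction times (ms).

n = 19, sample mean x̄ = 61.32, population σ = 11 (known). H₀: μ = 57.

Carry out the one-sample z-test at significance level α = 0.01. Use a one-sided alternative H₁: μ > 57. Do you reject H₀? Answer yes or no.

SE = σ/√n = 11/√19 = 2.5236
z = (x̄−μ₀)/SE = (61.32−57)/2.5236 = 1.7119
p-value (one-sided, H₁ greater) = 0.04346
At α=0.01: p ≥ α → fail to reject H₀

reject H₀: no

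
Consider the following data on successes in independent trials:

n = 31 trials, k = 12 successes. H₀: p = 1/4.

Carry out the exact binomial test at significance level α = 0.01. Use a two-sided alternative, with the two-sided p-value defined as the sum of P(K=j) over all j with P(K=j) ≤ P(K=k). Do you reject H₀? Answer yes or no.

reject H₀: no

Exact binomial: n=31, k=12, p₀=1/4=0.2500
P(X=j) = C(n,j)·p₀^j·(1−p₀)^(n−j); p = Σ P(X=j) over j with P(X=j) ≤ P(X=12)
p-value (two-sided) = 0.09516
At α=0.01: p ≥ α → fail to reject H₀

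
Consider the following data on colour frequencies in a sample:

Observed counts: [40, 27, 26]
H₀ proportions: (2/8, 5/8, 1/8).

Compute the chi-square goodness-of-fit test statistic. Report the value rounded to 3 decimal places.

n = 93; E_i = n·p_i = [23.25, 58.12, 11.62]
χ² = (40−23.25)²/23.25 + (27−58.12)²/58.12 + (26−11.62)²/11.62 = 46.5097
df = 2

test statistic = 46.510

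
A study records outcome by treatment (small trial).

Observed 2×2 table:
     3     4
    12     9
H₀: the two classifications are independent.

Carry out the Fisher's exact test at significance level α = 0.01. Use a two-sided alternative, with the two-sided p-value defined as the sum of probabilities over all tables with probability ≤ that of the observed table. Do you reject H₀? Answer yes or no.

reject H₀: no

Margins: r₁=7, r₂=21, c₁=15, c₂=13, n=28
p_obs = C(7,3)·C(21,12)/C(28,15); sum pmf over tables with pmf ≤ p_obs
p-value (two-sided) = 0.67029
At α=0.01: p ≥ α → fail to reject H₀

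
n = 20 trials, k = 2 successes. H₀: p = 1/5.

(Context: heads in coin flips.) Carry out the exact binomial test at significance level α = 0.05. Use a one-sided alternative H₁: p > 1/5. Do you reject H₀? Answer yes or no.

reject H₀: no

Exact binomial: n=20, k=2, p₀=1/5=0.2000
P(X≥2) from Σ C(n,i)·p₀^i·(1−p₀)^(n−i)
p-value (one-sided, H₁ greater) = 0.93082
At α=0.05: p ≥ α → fail to reject H₀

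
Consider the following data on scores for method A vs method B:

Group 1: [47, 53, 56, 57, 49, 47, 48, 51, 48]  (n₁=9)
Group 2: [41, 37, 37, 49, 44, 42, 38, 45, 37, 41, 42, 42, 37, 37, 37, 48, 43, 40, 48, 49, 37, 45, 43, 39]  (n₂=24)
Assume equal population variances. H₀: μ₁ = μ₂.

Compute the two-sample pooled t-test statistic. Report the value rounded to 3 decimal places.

test statistic = 5.708

x̄₁=50.667, s₁=3.841, n₁=9
x̄₂=41.583, s₂=4.149, n₂=24
s_p² = [8·3.841² + 23·4.149²]/31 = 16.5753
SE = √(s_p²·(1/9+1/24)) = 1.5913
t = (50.667−41.583)/1.5913 = 5.7080
df = 31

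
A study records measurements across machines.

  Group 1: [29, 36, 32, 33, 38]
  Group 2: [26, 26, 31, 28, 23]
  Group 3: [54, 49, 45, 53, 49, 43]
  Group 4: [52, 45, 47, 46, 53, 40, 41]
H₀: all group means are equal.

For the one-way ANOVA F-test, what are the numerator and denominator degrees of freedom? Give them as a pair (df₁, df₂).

k = 4 groups, N = 23 total
df = (k−1, N−k) = (4−1, 23−4) = (3, 19)

degrees of freedom = [3, 19]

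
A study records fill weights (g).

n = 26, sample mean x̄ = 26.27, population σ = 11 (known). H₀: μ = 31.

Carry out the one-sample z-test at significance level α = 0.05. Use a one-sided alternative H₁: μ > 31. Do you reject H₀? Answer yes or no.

SE = σ/√n = 11/√26 = 2.1573
z = (x̄−μ₀)/SE = (26.27−31)/2.1573 = -2.1926
p-value (one-sided, H₁ greater) = 0.98583
At α=0.05: p ≥ α → fail to reject H₀

reject H₀: no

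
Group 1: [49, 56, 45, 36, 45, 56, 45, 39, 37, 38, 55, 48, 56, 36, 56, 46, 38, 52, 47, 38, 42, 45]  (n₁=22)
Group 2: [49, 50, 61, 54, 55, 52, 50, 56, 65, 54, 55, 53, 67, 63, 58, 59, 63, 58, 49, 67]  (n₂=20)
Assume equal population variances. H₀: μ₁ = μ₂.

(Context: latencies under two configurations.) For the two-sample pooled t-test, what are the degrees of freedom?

degrees of freedom = 40

df = n₁ + n₂ − 2 = 22 + 20 − 2 = 40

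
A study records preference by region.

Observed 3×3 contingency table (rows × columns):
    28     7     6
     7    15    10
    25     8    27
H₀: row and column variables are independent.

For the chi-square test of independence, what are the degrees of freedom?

degrees of freedom = 4

df = (r−1)(c−1) = (3−1)·(3−1) = 4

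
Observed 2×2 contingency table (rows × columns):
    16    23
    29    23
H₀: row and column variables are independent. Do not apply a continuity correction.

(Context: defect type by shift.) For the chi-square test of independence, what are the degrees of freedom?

df = (r−1)(c−1) = (2−1)·(2−1) = 1

degrees of freedom = 1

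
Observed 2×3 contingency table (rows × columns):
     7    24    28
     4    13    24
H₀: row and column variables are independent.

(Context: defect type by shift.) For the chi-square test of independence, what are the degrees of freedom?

df = (r−1)(c−1) = (2−1)·(3−1) = 2

degrees of freedom = 2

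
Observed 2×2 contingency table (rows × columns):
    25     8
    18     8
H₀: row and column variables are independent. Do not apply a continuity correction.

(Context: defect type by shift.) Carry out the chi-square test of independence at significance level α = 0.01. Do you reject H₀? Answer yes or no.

Row totals [33, 26], col totals [43, 16], n=59
χ² = (25−24.05)²/24.05 + (8−8.95)²/8.95 + (18−18.95)²/18.95 + (8−7.05)²/7.05 = 0.3134
df = 1
p-value (upper-tail) = 0.57558
At α=0.01: p ≥ α → fail to reject H₀

reject H₀: no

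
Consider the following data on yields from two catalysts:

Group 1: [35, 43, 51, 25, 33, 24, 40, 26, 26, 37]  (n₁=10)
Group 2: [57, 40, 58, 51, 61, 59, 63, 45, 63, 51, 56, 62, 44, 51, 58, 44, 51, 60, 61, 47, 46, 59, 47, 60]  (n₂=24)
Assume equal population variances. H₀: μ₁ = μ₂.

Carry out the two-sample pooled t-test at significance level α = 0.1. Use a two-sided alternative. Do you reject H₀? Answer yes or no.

x̄₁=34.000, s₁=8.981, n₁=10
x̄₂=53.917, s₂=7.120, n₂=24
s_p² = [9·8.981² + 23·7.120²]/32 = 59.1198
SE = √(s_p²·(1/10+1/24)) = 2.8940
t = (34.000−53.917)/2.8940 = -6.8820
df = 32
p-value (two-sided) = 0.00000
At α=0.1: p < α → reject H₀

reject H₀: yes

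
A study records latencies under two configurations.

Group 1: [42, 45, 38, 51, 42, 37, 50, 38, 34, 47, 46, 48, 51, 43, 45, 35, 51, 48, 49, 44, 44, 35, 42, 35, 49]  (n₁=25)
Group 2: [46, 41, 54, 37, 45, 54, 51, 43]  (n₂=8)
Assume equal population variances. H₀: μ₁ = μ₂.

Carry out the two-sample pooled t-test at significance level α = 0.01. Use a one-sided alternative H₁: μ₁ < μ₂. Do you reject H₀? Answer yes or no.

x̄₁=43.560, s₁=5.598, n₁=25
x̄₂=46.375, s₂=6.186, n₂=8
s_p² = [24·5.598² + 7·6.186²]/31 = 32.9044
SE = √(s_p²·(1/25+1/8)) = 2.3301
t = (43.560−46.375)/2.3301 = -1.2081
df = 31
p-value (one-sided, H₁ less) = 0.11807
At α=0.01: p ≥ α → fail to reject H₀

reject H₀: no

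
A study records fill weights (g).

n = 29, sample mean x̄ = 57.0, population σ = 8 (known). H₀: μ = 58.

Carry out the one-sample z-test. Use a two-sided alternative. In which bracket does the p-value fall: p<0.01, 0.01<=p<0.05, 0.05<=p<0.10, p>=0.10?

SE = σ/√n = 8/√29 = 1.4856
z = (x̄−μ₀)/SE = (57.0−58)/1.4856 = -0.6731
p-value (two-sided) = 0.50085
→ bracket: p>=0.10

p-value bracket: p>=0.10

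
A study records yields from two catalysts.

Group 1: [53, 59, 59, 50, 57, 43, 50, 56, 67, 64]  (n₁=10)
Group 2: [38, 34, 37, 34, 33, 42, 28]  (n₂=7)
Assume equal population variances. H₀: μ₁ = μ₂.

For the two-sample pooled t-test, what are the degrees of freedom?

df = n₁ + n₂ − 2 = 10 + 7 − 2 = 15

degrees of freedom = 15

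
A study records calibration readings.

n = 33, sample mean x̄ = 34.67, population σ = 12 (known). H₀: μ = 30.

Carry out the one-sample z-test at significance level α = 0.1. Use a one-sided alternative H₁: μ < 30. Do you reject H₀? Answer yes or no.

reject H₀: no

SE = σ/√n = 12/√33 = 2.0889
z = (x̄−μ₀)/SE = (34.67−30)/2.0889 = 2.2356
p-value (one-sided, H₁ less) = 0.98731
At α=0.1: p ≥ α → fail to reject H₀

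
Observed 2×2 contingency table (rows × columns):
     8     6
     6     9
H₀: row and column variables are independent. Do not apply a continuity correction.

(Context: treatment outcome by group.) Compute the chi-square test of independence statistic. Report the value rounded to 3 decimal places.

test statistic = 0.852

Row totals [14, 15], col totals [14, 15], n=29
χ² = (8−6.76)²/6.76 + (6−7.24)²/7.24 + (6−7.24)²/7.24 + (9−7.76)²/7.76 = 0.8522
df = 1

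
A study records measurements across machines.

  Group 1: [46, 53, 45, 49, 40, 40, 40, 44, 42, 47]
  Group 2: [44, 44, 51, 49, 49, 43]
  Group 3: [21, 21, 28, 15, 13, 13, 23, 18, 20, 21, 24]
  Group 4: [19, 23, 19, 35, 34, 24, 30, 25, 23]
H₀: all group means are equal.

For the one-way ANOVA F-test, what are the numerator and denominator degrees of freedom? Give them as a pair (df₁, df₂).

k = 4 groups, N = 36 total
df = (k−1, N−k) = (4−1, 36−4) = (3, 32)

degrees of freedom = [3, 32]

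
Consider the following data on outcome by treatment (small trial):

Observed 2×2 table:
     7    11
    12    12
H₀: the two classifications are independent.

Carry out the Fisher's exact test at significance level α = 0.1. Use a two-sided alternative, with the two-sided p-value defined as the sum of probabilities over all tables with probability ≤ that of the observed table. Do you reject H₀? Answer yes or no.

Margins: r₁=18, r₂=24, c₁=19, c₂=23, n=42
p_obs = C(18,7)·C(24,12)/C(42,19); sum pmf over tables with pmf ≤ p_obs
p-value (two-sided) = 0.54209
At α=0.1: p ≥ α → fail to reject H₀

reject H₀: no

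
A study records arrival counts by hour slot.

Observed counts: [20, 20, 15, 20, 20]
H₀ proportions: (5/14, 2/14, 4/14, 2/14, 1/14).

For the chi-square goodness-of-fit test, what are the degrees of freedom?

degrees of freedom = 4

df = k − 1 = 5 − 1 = 4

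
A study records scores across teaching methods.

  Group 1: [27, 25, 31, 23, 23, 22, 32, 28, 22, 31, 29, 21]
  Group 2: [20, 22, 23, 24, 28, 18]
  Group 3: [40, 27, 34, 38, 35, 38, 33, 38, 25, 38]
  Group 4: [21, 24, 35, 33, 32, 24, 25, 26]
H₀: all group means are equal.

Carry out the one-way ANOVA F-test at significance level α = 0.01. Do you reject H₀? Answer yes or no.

reject H₀: yes

Group means [26.17, 22.50, 34.60, 27.50], grand mean 28.194
SSB = Σnᵢ(x̄ᵢ−x̄)² = 658.072; SSW = ΣΣ(x−x̄ᵢ)² = 645.567
MSB = 658.072/3 = 219.3574; MSW = 645.567/32 = 20.1740
F = MSB/MSW = 10.8733
df = (3, 32)
p-value (upper-tail) = 0.00004
At α=0.01: p < α → reject H₀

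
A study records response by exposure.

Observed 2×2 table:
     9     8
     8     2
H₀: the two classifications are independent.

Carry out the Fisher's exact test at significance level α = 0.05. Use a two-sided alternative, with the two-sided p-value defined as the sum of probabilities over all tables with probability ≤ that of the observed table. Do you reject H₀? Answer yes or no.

Margins: r₁=17, r₂=10, c₁=17, c₂=10, n=27
p_obs = C(17,9)·C(10,8)/C(27,17); sum pmf over tables with pmf ≤ p_obs
p-value (two-sided) = 0.23046
At α=0.05: p ≥ α → fail to reject H₀

reject H₀: no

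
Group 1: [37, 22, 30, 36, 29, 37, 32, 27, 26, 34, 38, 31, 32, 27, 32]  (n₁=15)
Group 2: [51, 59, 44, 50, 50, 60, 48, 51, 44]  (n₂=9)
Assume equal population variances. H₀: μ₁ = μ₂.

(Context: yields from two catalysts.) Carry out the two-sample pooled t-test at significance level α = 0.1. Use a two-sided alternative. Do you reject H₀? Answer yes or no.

reject H₀: yes

x̄₁=31.333, s₁=4.624, n₁=15
x̄₂=50.778, s₂=5.630, n₂=9
s_p² = [14·4.624² + 8·5.630²]/22 = 25.1313
SE = √(s_p²·(1/15+1/9)) = 2.1137
t = (31.333−50.778)/2.1137 = -9.1992
df = 22
p-value (two-sided) = 0.00000
At α=0.1: p < α → reject H₀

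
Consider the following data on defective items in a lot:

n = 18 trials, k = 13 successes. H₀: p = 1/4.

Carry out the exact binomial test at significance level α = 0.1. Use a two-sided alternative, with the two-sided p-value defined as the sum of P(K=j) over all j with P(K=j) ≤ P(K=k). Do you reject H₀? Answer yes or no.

reject H₀: yes

Exact binomial: n=18, k=13, p₀=1/4=0.2500
P(X=j) = C(n,j)·p₀^j·(1−p₀)^(n−j); p = Σ P(X=j) over j with P(X=j) ≤ P(X=13)
p-value (two-sided) = 0.00003
At α=0.1: p < α → reject H₀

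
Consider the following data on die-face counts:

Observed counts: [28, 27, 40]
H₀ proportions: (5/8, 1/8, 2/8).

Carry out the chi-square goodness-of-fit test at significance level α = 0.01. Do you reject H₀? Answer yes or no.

reject H₀: yes

n = 95; E_i = n·p_i = [59.38, 11.88, 23.75]
χ² = (28−59.38)²/59.38 + (27−11.88)²/11.88 + (40−23.75)²/23.75 = 46.9621
df = 2
p-value (upper-tail) = 0.00000
At α=0.01: p < α → reject H₀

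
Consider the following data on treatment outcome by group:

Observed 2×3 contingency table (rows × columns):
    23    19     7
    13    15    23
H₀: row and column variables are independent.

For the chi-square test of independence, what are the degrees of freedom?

df = (r−1)(c−1) = (2−1)·(3−1) = 2

degrees of freedom = 2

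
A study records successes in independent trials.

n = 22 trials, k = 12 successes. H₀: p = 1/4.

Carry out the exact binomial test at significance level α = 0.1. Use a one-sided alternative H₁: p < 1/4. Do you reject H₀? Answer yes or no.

Exact binomial: n=22, k=12, p₀=1/4=0.2500
P(X≤12) from Σ C(n,i)·p₀^i·(1−p₀)^(n−i)
p-value (one-sided, H₁ less) = 0.99930
At α=0.1: p ≥ α → fail to reject H₀

reject H₀: no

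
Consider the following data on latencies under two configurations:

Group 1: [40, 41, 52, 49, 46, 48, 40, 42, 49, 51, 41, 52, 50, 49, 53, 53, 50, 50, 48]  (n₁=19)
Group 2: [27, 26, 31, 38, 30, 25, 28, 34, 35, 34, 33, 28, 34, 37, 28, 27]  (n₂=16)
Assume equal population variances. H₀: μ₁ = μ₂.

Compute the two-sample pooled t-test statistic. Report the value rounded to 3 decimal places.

test statistic = 11.301

x̄₁=47.579, s₁=4.525, n₁=19
x̄₂=30.938, s₂=4.106, n₂=16
s_p² = [18·4.525² + 15·4.106²]/33 = 18.8354
SE = √(s_p²·(1/19+1/16)) = 1.4726
t = (47.579−30.938)/1.4726 = 11.3007
df = 33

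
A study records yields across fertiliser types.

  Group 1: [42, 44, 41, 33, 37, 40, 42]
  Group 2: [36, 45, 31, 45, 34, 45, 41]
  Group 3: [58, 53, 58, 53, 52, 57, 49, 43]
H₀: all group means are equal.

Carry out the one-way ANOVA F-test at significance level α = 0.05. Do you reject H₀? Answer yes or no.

Group means [39.86, 39.57, 52.88], grand mean 44.500
SSB = Σnᵢ(x̄ᵢ−x̄)² = 882.054; SSW = ΣΣ(x−x̄ᵢ)² = 473.446
MSB = 882.054/2 = 441.0268; MSW = 473.446/19 = 24.9182
F = MSB/MSW = 17.6990
df = (2, 19)
p-value (upper-tail) = 0.00005
At α=0.05: p < α → reject H₀

reject H₀: yes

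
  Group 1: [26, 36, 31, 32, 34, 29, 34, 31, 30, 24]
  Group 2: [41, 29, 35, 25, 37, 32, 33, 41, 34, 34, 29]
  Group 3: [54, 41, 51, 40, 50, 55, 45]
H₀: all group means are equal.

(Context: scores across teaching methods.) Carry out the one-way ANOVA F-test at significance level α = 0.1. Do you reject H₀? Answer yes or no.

Group means [30.70, 33.64, 48.00], grand mean 36.179
SSB = Σnᵢ(x̄ᵢ−x̄)² = 1349.462; SSW = ΣΣ(x−x̄ᵢ)² = 584.645
MSB = 1349.462/2 = 674.7308; MSW = 584.645/25 = 23.3858
F = MSB/MSW = 28.8521
df = (2, 25)
p-value (upper-tail) = 0.00000
At α=0.1: p < α → reject H₀

reject H₀: yes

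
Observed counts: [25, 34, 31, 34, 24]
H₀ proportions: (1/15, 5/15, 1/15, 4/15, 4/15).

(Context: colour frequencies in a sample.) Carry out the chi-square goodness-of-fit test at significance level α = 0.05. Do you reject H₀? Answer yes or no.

reject H₀: yes

n = 148; E_i = n·p_i = [9.87, 49.33, 9.87, 39.47, 39.47]
χ² = (25−9.87)²/9.87 + (34−49.33)²/49.33 + (31−9.87)²/9.87 + (34−39.47)²/39.47 + (24−39.47)²/39.47 = 80.0608
df = 4
p-value (upper-tail) = 0.00000
At α=0.05: p < α → reject H₀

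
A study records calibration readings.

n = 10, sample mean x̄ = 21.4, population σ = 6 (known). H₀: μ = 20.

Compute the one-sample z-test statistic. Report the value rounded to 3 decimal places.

test statistic = 0.738

SE = σ/√n = 6/√10 = 1.8974
z = (x̄−μ₀)/SE = (21.4−20)/1.8974 = 0.7379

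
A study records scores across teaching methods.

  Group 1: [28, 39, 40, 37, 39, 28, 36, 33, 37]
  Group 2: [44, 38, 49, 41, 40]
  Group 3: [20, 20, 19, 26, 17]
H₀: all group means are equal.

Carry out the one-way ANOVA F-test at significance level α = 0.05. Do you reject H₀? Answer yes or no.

Group means [35.22, 42.40, 20.40], grand mean 33.211
SSB = Σnᵢ(x̄ᵢ−x̄)² = 1279.202; SSW = ΣΣ(x−x̄ᵢ)² = 285.956
MSB = 1279.202/2 = 639.6012; MSW = 285.956/16 = 17.8722
F = MSB/MSW = 35.7874
df = (2, 16)
p-value (upper-tail) = 0.00000
At α=0.05: p < α → reject H₀

reject H₀: yes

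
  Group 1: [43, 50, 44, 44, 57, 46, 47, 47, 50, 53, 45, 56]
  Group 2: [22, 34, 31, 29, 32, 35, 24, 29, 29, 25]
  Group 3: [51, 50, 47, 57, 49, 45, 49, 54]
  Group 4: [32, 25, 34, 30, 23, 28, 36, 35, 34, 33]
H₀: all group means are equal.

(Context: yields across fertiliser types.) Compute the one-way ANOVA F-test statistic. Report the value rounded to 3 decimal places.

test statistic = 65.045

Group means [48.50, 29.00, 50.25, 31.00], grand mean 39.600
SSB = Σnᵢ(x̄ᵢ−x̄)² = 3721.100; SSW = ΣΣ(x−x̄ᵢ)² = 686.500
MSB = 3721.100/3 = 1240.3667; MSW = 686.500/36 = 19.0694
F = MSB/MSW = 65.0447
df = (3, 36)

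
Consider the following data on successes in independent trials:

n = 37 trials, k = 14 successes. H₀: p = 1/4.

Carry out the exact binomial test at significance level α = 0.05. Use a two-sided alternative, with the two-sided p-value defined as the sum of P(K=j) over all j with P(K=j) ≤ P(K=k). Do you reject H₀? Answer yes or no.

reject H₀: no

Exact binomial: n=37, k=14, p₀=1/4=0.2500
P(X=j) = C(n,j)·p₀^j·(1−p₀)^(n−j); p = Σ P(X=j) over j with P(X=j) ≤ P(X=14)
p-value (two-sided) = 0.08604
At α=0.05: p ≥ α → fail to reject H₀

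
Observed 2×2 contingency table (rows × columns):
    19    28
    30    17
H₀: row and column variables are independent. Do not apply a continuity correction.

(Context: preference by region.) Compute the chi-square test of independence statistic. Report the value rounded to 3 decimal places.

Row totals [47, 47], col totals [49, 45], n=94
χ² = (19−24.50)²/24.50 + (28−22.50)²/22.50 + (30−24.50)²/24.50 + (17−22.50)²/22.50 = 5.1583
df = 1

test statistic = 5.158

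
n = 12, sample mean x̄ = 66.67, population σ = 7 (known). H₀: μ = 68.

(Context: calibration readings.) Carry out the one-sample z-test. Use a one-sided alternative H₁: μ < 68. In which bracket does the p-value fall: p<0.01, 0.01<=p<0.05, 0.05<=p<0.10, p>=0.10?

SE = σ/√n = 7/√12 = 2.0207
z = (x̄−μ₀)/SE = (66.67−68)/2.0207 = -0.6582
p-value (one-sided, H₁ less) = 0.25521
→ bracket: p>=0.10

p-value bracket: p>=0.10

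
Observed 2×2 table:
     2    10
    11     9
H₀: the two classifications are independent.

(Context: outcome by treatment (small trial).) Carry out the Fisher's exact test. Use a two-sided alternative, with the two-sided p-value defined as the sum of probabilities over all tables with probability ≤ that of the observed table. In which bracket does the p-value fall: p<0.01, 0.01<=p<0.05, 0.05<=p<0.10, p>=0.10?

p-value bracket: 0.05<=p<0.10

Margins: r₁=12, r₂=20, c₁=13, c₂=19, n=32
p_obs = C(12,2)·C(20,11)/C(32,13); sum pmf over tables with pmf ≤ p_obs
p-value (two-sided) = 0.06187
→ bracket: 0.05<=p<0.10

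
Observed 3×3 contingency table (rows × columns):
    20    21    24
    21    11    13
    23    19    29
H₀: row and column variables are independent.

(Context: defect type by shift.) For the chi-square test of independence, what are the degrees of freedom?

df = (r−1)(c−1) = (3−1)·(3−1) = 4

degrees of freedom = 4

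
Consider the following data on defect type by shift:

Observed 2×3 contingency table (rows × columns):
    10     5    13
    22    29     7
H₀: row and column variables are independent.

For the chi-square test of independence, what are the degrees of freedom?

df = (r−1)(c−1) = (2−1)·(3−1) = 2

degrees of freedom = 2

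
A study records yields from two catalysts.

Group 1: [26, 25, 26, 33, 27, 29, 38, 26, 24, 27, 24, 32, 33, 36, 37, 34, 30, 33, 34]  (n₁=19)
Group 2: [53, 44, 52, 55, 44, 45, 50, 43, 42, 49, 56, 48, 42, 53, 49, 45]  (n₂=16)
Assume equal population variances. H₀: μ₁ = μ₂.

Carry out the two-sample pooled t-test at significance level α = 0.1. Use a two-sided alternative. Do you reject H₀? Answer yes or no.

x̄₁=30.211, s₁=4.565, n₁=19
x̄₂=48.125, s₂=4.703, n₂=16
s_p² = [18·4.565² + 15·4.703²]/33 = 21.4215
SE = √(s_p²·(1/19+1/16)) = 1.5704
t = (30.211−48.125)/1.5704 = -11.4073
df = 33
p-value (two-sided) = 0.00000
At α=0.1: p < α → reject H₀

reject H₀: yes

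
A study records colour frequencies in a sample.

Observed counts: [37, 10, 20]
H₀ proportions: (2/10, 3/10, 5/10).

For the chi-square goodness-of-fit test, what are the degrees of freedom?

degrees of freedom = 2

df = k − 1 = 3 − 1 = 2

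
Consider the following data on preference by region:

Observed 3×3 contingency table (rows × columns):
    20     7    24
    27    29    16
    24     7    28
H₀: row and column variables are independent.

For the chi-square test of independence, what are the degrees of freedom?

degrees of freedom = 4

df = (r−1)(c−1) = (3−1)·(3−1) = 4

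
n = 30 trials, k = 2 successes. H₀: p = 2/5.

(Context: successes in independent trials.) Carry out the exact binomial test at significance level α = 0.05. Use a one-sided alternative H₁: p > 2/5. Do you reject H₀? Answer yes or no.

Exact binomial: n=30, k=2, p₀=2/5=0.4000
P(X≥2) from Σ C(n,i)·p₀^i·(1−p₀)^(n−i)
p-value (one-sided, H₁ greater) = 1.00000
At α=0.05: p ≥ α → fail to reject H₀

reject H₀: no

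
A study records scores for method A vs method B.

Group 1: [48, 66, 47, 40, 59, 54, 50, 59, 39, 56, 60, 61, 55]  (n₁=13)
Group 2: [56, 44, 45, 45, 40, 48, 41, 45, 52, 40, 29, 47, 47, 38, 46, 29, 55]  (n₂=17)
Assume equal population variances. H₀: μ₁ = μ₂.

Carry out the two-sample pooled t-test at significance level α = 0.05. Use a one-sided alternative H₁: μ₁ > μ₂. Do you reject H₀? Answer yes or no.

x̄₁=53.385, s₁=8.170, n₁=13
x̄₂=43.941, s₂=7.487, n₂=17
s_p² = [12·8.170² + 16·7.487²]/28 = 60.6435
SE = √(s_p²·(1/13+1/17)) = 2.8692
t = (53.385−43.941)/2.8692 = 3.2913
df = 28
p-value (one-sided, H₁ greater) = 0.00135
At α=0.05: p < α → reject H₀

reject H₀: yes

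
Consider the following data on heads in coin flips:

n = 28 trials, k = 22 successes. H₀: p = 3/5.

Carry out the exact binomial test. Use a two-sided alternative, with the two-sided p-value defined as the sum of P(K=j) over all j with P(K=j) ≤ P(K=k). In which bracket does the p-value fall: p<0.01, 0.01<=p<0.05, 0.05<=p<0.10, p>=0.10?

p-value bracket: 0.05<=p<0.10

Exact binomial: n=28, k=22, p₀=3/5=0.6000
P(X=j) = C(n,j)·p₀^j·(1−p₀)^(n−j); p = Σ P(X=j) over j with P(X=j) ≤ P(X=22)
p-value (two-sided) = 0.05296
→ bracket: 0.05<=p<0.10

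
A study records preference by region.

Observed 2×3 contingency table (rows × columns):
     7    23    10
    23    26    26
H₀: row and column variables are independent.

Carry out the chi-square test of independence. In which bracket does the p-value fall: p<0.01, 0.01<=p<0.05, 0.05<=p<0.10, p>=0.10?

Row totals [40, 75], col totals [30, 49, 36], n=115
χ² = (7−10.43)²/10.43 + (23−17.04)²/17.04 + (10−12.52)²/12.52 + (23−19.57)²/19.57 + (26−31.96)²/31.96 + (26−23.48)²/23.48 = 5.7043
df = 2
p-value (upper-tail) = 0.05772
→ bracket: 0.05<=p<0.10

p-value bracket: 0.05<=p<0.10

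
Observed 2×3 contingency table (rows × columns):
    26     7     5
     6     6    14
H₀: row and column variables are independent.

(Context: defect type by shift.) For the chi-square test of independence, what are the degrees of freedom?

df = (r−1)(c−1) = (2−1)·(3−1) = 2

degrees of freedom = 2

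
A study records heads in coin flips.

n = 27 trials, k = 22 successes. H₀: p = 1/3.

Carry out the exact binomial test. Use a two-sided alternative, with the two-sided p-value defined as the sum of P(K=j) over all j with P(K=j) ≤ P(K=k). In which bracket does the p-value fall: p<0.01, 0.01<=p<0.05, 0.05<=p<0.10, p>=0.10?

Exact binomial: n=27, k=22, p₀=1/3=0.3333
P(X=j) = C(n,j)·p₀^j·(1−p₀)^(n−j); p = Σ P(X=j) over j with P(X=j) ≤ P(X=22)
p-value (two-sided) = 0.00000
→ bracket: p<0.01

p-value bracket: p<0.01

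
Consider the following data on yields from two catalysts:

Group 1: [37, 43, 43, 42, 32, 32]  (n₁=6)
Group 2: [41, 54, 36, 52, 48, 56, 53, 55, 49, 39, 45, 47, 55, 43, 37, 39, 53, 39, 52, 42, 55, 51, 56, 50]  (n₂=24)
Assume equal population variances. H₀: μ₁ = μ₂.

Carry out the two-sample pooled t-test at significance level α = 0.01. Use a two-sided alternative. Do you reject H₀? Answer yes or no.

x̄₁=38.167, s₁=5.269, n₁=6
x̄₂=47.792, s₂=6.705, n₂=24
s_p² = [5·5.269² + 23·6.705²]/28 = 41.8854
SE = √(s_p²·(1/6+1/24)) = 2.9540
t = (38.167−47.792)/2.9540 = -3.2583
df = 28
p-value (two-sided) = 0.00294
At α=0.01: p < α → reject H₀

reject H₀: yes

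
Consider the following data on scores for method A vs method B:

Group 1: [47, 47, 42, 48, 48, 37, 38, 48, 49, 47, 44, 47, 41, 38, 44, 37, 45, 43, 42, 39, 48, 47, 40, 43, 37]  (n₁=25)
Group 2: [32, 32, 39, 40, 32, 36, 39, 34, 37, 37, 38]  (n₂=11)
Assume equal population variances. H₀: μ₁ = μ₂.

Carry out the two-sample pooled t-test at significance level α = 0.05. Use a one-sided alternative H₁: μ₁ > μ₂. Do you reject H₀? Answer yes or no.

reject H₀: yes

x̄₁=43.440, s₁=4.114, n₁=25
x̄₂=36.000, s₂=3.033, n₂=11
s_p² = [24·4.114² + 10·3.033²]/34 = 14.6518
SE = √(s_p²·(1/25+1/11)) = 1.3849
t = (43.440−36.000)/1.3849 = 5.3721
df = 34
p-value (one-sided, H₁ greater) = 0.00000
At α=0.05: p < α → reject H₀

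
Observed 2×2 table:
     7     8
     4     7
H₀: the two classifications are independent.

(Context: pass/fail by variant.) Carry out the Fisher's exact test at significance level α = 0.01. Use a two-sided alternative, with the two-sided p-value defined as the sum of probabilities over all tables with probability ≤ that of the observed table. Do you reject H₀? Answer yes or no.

reject H₀: no

Margins: r₁=15, r₂=11, c₁=11, c₂=15, n=26
p_obs = C(15,7)·C(11,4)/C(26,11); sum pmf over tables with pmf ≤ p_obs
p-value (two-sided) = 0.70072
At α=0.01: p ≥ α → fail to reject H₀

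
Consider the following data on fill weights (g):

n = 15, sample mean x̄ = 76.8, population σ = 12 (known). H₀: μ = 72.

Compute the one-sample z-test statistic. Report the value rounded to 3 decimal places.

test statistic = 1.549

SE = σ/√n = 12/√15 = 3.0984
z = (x̄−μ₀)/SE = (76.8−72)/3.0984 = 1.5492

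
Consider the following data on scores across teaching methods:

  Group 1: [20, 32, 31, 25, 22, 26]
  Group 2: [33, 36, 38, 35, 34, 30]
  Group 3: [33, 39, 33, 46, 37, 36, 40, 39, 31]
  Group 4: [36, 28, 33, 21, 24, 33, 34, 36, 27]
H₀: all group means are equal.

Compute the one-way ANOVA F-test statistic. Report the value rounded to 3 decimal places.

test statistic = 7.983

Group means [26.00, 34.33, 37.11, 30.22], grand mean 32.267
SSB = Σnᵢ(x̄ᵢ−x̄)² = 510.089; SSW = ΣΣ(x−x̄ᵢ)² = 553.778
MSB = 510.089/3 = 170.0296; MSW = 553.778/26 = 21.2991
F = MSB/MSW = 7.9829
df = (3, 26)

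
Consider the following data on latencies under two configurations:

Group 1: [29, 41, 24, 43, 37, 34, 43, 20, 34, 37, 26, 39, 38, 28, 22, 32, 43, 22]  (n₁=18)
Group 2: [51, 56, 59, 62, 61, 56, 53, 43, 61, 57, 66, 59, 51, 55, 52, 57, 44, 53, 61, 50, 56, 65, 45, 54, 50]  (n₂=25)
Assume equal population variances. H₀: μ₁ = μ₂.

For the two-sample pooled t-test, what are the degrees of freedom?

degrees of freedom = 41

df = n₁ + n₂ − 2 = 18 + 25 − 2 = 41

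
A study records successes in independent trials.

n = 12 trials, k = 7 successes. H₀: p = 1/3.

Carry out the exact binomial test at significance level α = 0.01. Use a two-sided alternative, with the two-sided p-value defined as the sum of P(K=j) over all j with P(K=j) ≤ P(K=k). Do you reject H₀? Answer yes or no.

reject H₀: no

Exact binomial: n=12, k=7, p₀=1/3=0.3333
P(X=j) = C(n,j)·p₀^j·(1−p₀)^(n−j); p = Σ P(X=j) over j with P(X=j) ≤ P(X=7)
p-value (two-sided) = 0.12040
At α=0.01: p ≥ α → fail to reject H₀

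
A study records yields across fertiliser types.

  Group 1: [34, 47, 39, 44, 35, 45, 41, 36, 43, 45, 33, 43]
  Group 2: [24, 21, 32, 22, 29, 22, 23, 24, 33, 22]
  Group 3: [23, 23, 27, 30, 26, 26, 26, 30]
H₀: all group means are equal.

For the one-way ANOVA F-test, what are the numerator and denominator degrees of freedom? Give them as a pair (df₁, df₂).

degrees of freedom = [2, 27]

k = 3 groups, N = 30 total
df = (k−1, N−k) = (3−1, 30−3) = (2, 27)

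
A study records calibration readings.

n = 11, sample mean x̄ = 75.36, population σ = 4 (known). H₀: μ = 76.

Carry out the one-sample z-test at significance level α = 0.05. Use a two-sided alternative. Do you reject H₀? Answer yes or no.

reject H₀: no

SE = σ/√n = 4/√11 = 1.2060
z = (x̄−μ₀)/SE = (75.36−76)/1.2060 = -0.5307
p-value (two-sided) = 0.59565
At α=0.05: p ≥ α → fail to reject H₀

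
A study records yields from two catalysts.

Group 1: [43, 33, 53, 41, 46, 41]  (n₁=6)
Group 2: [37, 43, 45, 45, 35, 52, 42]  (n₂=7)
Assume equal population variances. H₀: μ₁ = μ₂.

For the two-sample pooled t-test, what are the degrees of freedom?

df = n₁ + n₂ − 2 = 6 + 7 − 2 = 11

degrees of freedom = 11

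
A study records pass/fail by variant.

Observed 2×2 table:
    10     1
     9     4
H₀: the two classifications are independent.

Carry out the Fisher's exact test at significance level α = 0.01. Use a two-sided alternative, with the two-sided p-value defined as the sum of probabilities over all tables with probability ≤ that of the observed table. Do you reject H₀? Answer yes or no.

reject H₀: no

Margins: r₁=11, r₂=13, c₁=19, c₂=5, n=24
p_obs = C(11,10)·C(13,9)/C(24,19); sum pmf over tables with pmf ≤ p_obs
p-value (two-sided) = 0.32712
At α=0.01: p ≥ α → fail to reject H₀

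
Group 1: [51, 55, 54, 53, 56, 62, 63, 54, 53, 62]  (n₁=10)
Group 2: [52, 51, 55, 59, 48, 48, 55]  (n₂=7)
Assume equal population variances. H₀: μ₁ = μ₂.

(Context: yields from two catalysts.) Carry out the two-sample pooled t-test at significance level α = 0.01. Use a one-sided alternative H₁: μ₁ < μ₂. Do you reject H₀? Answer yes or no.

x̄₁=56.300, s₁=4.373, n₁=10
x̄₂=52.571, s₂=4.036, n₂=7
s_p² = [9·4.373² + 6·4.036²]/15 = 17.9876
SE = √(s_p²·(1/10+1/7)) = 2.0901
t = (56.300−52.571)/2.0901 = 1.7839
df = 15
p-value (one-sided, H₁ less) = 0.95266
At α=0.01: p ≥ α → fail to reject H₀

reject H₀: no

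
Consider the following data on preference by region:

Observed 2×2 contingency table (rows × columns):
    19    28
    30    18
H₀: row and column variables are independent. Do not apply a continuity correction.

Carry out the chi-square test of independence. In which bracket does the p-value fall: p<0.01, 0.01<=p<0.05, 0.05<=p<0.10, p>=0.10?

p-value bracket: 0.01<=p<0.05

Row totals [47, 48], col totals [49, 46], n=95
χ² = (19−24.24)²/24.24 + (28−22.76)²/22.76 + (30−24.76)²/24.76 + (18−23.24)²/23.24 = 4.6333
df = 1
p-value (upper-tail) = 0.03136
→ bracket: 0.01<=p<0.05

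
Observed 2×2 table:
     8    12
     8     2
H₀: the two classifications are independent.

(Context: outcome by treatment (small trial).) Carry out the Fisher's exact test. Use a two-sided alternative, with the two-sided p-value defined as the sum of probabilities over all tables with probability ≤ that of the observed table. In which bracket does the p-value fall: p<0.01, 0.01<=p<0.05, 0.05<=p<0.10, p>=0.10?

p-value bracket: 0.05<=p<0.10

Margins: r₁=20, r₂=10, c₁=16, c₂=14, n=30
p_obs = C(20,8)·C(10,8)/C(30,16); sum pmf over tables with pmf ≤ p_obs
p-value (two-sided) = 0.05767
→ bracket: 0.05<=p<0.10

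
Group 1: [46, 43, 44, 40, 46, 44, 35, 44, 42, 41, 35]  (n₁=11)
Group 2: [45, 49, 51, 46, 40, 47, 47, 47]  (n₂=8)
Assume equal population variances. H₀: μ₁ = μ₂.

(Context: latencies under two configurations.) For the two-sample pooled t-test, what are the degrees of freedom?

df = n₁ + n₂ − 2 = 11 + 8 − 2 = 17

degrees of freedom = 17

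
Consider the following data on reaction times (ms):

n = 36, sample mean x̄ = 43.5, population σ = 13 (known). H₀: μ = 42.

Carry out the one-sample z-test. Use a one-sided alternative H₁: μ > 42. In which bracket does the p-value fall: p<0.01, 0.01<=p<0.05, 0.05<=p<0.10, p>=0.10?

SE = σ/√n = 13/√36 = 2.1667
z = (x̄−μ₀)/SE = (43.5−42)/2.1667 = 0.6923
p-value (one-sided, H₁ greater) = 0.24437
→ bracket: p>=0.10

p-value bracket: p>=0.10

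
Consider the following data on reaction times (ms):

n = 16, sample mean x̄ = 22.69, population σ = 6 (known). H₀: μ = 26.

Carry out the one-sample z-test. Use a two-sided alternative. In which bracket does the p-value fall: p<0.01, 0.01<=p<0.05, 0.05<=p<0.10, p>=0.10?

SE = σ/√n = 6/√16 = 1.5000
z = (x̄−μ₀)/SE = (22.69−26)/1.5000 = -2.2067
p-value (two-sided) = 0.02734
→ bracket: 0.01<=p<0.05

p-value bracket: 0.01<=p<0.05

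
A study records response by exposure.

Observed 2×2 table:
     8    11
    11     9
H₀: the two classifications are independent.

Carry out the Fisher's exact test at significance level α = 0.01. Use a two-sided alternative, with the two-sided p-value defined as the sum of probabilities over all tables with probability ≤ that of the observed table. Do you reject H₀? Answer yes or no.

reject H₀: no

Margins: r₁=19, r₂=20, c₁=19, c₂=20, n=39
p_obs = C(19,8)·C(20,11)/C(39,19); sum pmf over tables with pmf ≤ p_obs
p-value (two-sided) = 0.52725
At α=0.01: p ≥ α → fail to reject H₀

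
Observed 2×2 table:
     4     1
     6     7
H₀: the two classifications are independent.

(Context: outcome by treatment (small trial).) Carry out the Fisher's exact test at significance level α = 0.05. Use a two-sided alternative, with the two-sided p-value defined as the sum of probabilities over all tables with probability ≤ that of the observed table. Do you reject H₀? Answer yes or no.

reject H₀: no

Margins: r₁=5, r₂=13, c₁=10, c₂=8, n=18
p_obs = C(5,4)·C(13,6)/C(18,10); sum pmf over tables with pmf ≤ p_obs
p-value (two-sided) = 0.31373
At α=0.05: p ≥ α → fail to reject H₀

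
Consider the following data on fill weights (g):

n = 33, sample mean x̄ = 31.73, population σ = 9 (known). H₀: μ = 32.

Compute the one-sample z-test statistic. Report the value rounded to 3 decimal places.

test statistic = -0.172

SE = σ/√n = 9/√33 = 1.5667
z = (x̄−μ₀)/SE = (31.73−32)/1.5667 = -0.1723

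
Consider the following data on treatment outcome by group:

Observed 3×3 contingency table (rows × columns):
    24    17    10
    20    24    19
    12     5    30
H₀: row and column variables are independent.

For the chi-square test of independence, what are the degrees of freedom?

degrees of freedom = 4

df = (r−1)(c−1) = (3−1)·(3−1) = 4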